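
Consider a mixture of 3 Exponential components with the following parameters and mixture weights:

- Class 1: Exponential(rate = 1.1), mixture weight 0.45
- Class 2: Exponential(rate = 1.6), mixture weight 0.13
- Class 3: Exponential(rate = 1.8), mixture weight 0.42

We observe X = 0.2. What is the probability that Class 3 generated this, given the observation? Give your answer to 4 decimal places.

0.4903

P(component k | x) = w_k·f_k(x) / marginal(x), where marginal(x) = Σ_j w_j·f_j(x).
Exponential densities:
  L_1 = 0.882771
  L_2 = 1.16184
  L_3 = 1.25582
Unnormalised posteriors:
  w_1·L_1 = 0.45 × 0.882771 = 0.397247
  w_2·L_2 = 0.13 × 1.16184 = 0.151039
  w_3·L_3 = 0.42 × 1.25582 = 0.527443
Sum: 0.397247 + 0.151039 + 0.527443 = 1.07573
P(Class 3 | 0.2) = 0.527443 / 1.07573 ≈ 0.4903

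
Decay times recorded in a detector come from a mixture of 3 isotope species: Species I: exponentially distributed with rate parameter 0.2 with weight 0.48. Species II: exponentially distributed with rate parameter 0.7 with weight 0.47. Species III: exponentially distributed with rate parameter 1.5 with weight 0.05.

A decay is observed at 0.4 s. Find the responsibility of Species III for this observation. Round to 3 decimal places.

0.109

P(component k | x) = π_k·f_k(x) / marginal(x), where marginal(x) = Σ_j π_j·f_j(x).
Evaluate each component's likelihood at the observed value:
  p_I = 0.2·e^(−0.2·0.4) = 0.2·e^(−0.0800) = 0.184623
  p_II = 0.7·e^(−0.7·0.4) = 0.7·e^(−0.2800) = 0.529049
  p_III = 1.5·e^(−1.5·0.4) = 1.5·e^(−0.6000) = 0.823217
Weight by the priors:
  π_I·p_I = 0.48 × 0.184623 = 0.0886192
  π_II·p_II = 0.47 × 0.529049 = 0.248653
  π_III·p_III = 0.05 × 0.823217 = 0.0411609
Evidence: 0.0886192 + 0.248653 + 0.0411609 = 0.378433
Responsibility of Species III: 0.0411609 / 0.378433 ≈ 0.109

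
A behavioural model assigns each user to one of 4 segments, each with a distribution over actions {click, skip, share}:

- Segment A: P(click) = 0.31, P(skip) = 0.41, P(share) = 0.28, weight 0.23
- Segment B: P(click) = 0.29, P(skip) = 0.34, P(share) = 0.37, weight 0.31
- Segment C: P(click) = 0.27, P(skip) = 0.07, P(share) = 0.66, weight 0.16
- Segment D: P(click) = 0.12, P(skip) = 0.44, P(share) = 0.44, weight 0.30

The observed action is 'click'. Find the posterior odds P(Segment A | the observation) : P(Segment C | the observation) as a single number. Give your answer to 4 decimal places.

Only the two components matter; the odds are (π_i f_i(x)) / (π_j f_j(x)).
Component likelihoods at x = 'click':
  L_A = 0.31
  L_B = 0.29
  L_C = 0.27
  L_D = 0.12
Odds = (0.23/0.16) × (0.31/0.27) = 1.4375 × 1.14815 ≈ 1.6505

1.6505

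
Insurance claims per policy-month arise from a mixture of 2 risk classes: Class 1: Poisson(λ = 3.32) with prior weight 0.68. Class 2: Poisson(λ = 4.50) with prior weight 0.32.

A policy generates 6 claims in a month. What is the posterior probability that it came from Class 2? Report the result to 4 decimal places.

Posterior ∝ prior × likelihood, so P(k | x) ∝ P(Z=k) f_k(x); normalise over all components.
Evaluate each component's likelihood at the observed value:
  L_1 = e^(−3.32)·3.32^6/6! = 0.0672416
  L_2 = e^(−4.50)·4.50^6/6! = 0.12812
Unnormalised posteriors:
  P(Z=1)·L_1 = 0.68 × 0.0672416 = 0.0457243
  P(Z=2)·L_2 = 0.32 × 0.12812 = 0.0409984
Marginal: 0.0457243 + 0.0409984 = 0.0867228
So the posterior for Class 2 is 0.0409984 / 0.0867228 ≈ 0.4728.

0.4728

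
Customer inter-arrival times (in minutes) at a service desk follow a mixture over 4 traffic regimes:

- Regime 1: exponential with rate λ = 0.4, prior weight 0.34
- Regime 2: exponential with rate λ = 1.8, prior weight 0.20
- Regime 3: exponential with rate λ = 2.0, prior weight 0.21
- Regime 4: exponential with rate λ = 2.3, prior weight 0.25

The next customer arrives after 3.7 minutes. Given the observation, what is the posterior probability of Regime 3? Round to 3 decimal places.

0.008

P(component k | x) = π_k·f_k(x) / marginal(x), where marginal(x) = Σ_j π_j·f_j(x).
Component likelihoods at x = 3.7 minutes:
  f_1 = 0.4·e^(−0.4·3.7) = 0.4·e^(−1.4800) = 0.0910551
  f_2 = 1.8·e^(−1.8·3.7) = 1.8·e^(−6.6600) = 0.00230606
  f_3 = 2.0·e^(−2.0·3.7) = 2.0·e^(−7.4000) = 0.00122251
  f_4 = 2.3·e^(−2.3·3.7) = 2.3·e^(−8.5100) = 0.000463321
Prior × likelihood for each component:
  π_1·f_1 = 0.34 × 0.0910551 = 0.0309587
  π_2·f_2 = 0.20 × 0.00230606 = 0.000461213
  π_3·f_3 = 0.21 × 0.00122251 = 0.000256726
  π_4·f_4 = 0.25 × 0.000463321 = 0.00011583
Normaliser: 0.0309587 + 0.000461213 + 0.000256726 + 0.00011583 = 0.0317925
P(Regime 3 | x) = 0.000256726 / 0.0317925 ≈ 0.008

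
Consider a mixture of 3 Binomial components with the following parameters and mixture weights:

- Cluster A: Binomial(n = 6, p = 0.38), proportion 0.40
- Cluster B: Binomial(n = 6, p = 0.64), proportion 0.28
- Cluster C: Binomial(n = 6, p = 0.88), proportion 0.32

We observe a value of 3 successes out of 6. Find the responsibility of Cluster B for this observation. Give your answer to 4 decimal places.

The responsibility of component k is w_k f_k(x) divided by Σ_j w_j f_j(x).
Evaluate each component's likelihood at the observed value:
  p_A = C(6,3)·0.38^3·0.62^3 = 20·0.054872·0.238328 = 0.261551
  p_B = C(6,3)·0.64^3·0.36^3 = 20·0.262144·0.046656 = 0.244612
  p_C = C(6,3)·0.88^3·0.12^3 = 20·0.681472·0.001728 = 0.0235517
Weight by the priors:
  w_A·p_A = 0.40 × 0.261551 = 0.10462
  w_B·p_B = 0.28 × 0.244612 = 0.0684913
  w_C·p_C = 0.32 × 0.0235517 = 0.00753654
Normaliser: 0.10462 + 0.0684913 + 0.00753654 = 0.180648
Responsibility of Cluster B: 0.0684913 / 0.180648 ≈ 0.3791

0.3791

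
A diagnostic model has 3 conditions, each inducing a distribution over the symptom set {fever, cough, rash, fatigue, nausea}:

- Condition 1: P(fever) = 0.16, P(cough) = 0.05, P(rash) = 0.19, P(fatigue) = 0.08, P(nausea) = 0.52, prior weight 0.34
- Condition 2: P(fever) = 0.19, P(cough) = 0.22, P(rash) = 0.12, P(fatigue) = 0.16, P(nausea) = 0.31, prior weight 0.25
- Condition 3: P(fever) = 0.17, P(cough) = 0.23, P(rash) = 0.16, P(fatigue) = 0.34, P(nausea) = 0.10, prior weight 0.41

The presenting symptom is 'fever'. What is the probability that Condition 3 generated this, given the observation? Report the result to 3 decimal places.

The responsibility of component k is P(Z=k) f_k(x) divided by Σ_j P(Z=j) f_j(x).
Evaluate each component's likelihood at the observed value:
  p_1 = 0.16
  p_2 = 0.19
  p_3 = 0.17
Unnormalised posteriors:
  P(Z=1)·p_1 = 0.34 × 0.16 = 0.0544
  P(Z=2)·p_2 = 0.25 × 0.19 = 0.0475
  P(Z=3)·p_3 = 0.41 × 0.17 = 0.0697
Evidence: 0.0544 + 0.0475 + 0.0697 = 0.1716
P(Condition 3 | x) = 0.0697 / 0.1716 ≈ 0.406

0.406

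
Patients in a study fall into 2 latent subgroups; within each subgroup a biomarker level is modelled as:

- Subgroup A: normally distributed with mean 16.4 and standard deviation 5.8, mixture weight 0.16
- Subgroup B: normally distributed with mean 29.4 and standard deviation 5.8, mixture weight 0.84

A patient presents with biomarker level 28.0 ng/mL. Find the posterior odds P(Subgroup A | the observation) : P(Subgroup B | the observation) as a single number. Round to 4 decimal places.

0.0265

Only the two components matter; the odds are (π_i f_i(x)) / (π_j f_j(x)).
Evaluate each component's likelihood at the observed value:
  p_A = 0.00930879
  p_B = 0.0668083
Posterior odds = (π_A·p_A) / (π_B·p_B) = (0.16·0.00930879) / (0.84·0.0668083) = 0.00148941 / 0.0561189 ≈ 0.0265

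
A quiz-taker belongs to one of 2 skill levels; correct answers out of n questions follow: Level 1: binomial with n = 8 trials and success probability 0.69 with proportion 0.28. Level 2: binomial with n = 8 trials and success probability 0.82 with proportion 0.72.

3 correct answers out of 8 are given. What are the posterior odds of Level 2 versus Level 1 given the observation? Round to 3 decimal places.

0.285

Only the two components matter; the odds are (P(Z=i) f_i(x)) / (P(Z=j) f_j(x)).
Binomial probabilities:
  L_1 = C(8,3)·0.69^3·0.31^5 = 56·0.328509·0.00286292 = 0.0526676
  L_2 = C(8,3)·0.82^3·0.18^5 = 56·0.551368·0.000188957 = 0.00583435
Odds = (0.72/0.28) × (0.00583435/0.0526676) = 2.57143 × 0.110777 ≈ 0.285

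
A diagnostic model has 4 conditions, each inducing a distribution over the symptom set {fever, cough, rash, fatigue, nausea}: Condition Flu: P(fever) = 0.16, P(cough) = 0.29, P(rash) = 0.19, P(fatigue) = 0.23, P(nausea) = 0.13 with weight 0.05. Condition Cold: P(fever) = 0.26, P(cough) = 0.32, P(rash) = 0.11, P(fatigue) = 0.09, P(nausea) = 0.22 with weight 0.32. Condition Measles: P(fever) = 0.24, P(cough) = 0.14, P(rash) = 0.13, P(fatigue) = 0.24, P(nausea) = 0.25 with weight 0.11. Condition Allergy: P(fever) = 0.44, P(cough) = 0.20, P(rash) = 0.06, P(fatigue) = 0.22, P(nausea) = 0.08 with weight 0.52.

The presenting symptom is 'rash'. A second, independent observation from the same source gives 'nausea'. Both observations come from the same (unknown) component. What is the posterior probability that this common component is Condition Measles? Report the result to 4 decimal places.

P(component k | x) = π_k·f_k(x) / marginal(x), where marginal(x) = Σ_j π_j·f_j(x).
Since both observations come from the same component, the likelihood for component k is f_k(x₁)·f_k(x₂).
  L_Flu = [P(rash | comp) = 0.19] × [0.13] = 0.0247
  L_Cold = [P(rash | comp) = 0.11] × [0.22] = 0.0242
  L_Measles = [P(rash | comp) = 0.13] × [0.25] = 0.0325
  L_Allergy = [P(rash | comp) = 0.06] × [0.08] = 0.0048
Prior × likelihood for each component:
  π_Flu·L_Flu = 0.05 × 0.0247 = 0.001235
  π_Cold·L_Cold = 0.32 × 0.0242 = 0.007744
  π_Measles·L_Measles = 0.11 × 0.0325 = 0.003575
  π_Allergy·L_Allergy = 0.52 × 0.0048 = 0.002496
Marginal: 0.001235 + 0.007744 + 0.003575 + 0.002496 = 0.01505
P(Condition Measles | x₁, x₂) ≈ 0.2375

0.2375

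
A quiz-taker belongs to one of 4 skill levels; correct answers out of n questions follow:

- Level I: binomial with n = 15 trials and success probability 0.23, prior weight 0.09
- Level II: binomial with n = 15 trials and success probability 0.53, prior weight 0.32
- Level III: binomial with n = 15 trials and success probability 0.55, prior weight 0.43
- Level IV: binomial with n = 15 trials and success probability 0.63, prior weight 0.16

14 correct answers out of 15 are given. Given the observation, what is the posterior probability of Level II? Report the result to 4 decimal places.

By Bayes' theorem, P(k | x) = w_k f_k(x) / Σ_j w_j f_j(x).
Evaluate each component's likelihood at the observed value:
  f_I = 1.33897e-08
  f_II = 0.000972862
  f_III = 0.00156452
  f_IV = 0.00861114
Unnormalised posteriors:
  w_I·f_I = 0.09 × 1.33897e-08 = 1.20508e-09
  w_II·f_II = 0.32 × 0.000972862 = 0.000311316
  w_III·f_III = 0.43 × 0.00156452 = 0.000672744
  w_IV·f_IV = 0.16 × 0.00861114 = 0.00137778
Marginal: 1.20508e-09 + 0.000311316 + 0.000672744 + 0.00137778 = 0.00236184
So the posterior for Level II is 0.000311316 / 0.00236184 ≈ 0.1318.

0.1318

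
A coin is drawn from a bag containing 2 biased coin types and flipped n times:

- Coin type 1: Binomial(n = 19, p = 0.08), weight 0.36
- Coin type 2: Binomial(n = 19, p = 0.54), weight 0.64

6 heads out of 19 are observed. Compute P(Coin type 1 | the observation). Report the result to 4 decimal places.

By Bayes' theorem, P(k | x) = P(Z=k) f_k(x) / Σ_j P(Z=j) f_j(x).
Binomial probabilities:
  L_1 = C(19,6)·0.08^6·0.92^13 = 27132·2.62144e-07·0.338253 = 0.00240582
  L_2 = C(19,6)·0.54^6·0.46^13 = 27132·0.0247949·4.12907e-05 = 0.0277777
Weight by the priors:
  P(Z=1)·L_1 = 0.36 × 0.00240582 = 0.000866096
  P(Z=2)·L_2 = 0.64 × 0.0277777 = 0.0177777
Sum: 0.000866096 + 0.0177777 = 0.0186438
Responsibility of Coin type 1: 0.000866096 / 0.0186438 ≈ 0.0465

0.0465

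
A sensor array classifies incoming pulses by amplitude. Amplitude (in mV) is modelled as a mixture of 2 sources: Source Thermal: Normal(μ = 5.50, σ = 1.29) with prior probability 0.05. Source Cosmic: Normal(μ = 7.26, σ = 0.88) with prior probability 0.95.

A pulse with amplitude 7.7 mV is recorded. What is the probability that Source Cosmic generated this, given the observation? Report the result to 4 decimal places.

Posterior ∝ prior × likelihood, so P(k | x) ∝ P(Z=k) f_k(x); normalise over all components.
Normal densities:
  f_Thermal = (1/(1.29·√(2π)))·exp(−(7.7−5.50)²/(2·1.29²)) = 0.309258·exp(-1.45424) = 0.0722357
  f_Cosmic = (1/(0.88·√(2π)))·exp(−(7.7−7.26)²/(2·0.88²)) = 0.453344·exp(-0.12500) = 0.400074
Prior × likelihood for each component:
  P(Z=Thermal)·f_Thermal = 0.05 × 0.0722357 = 0.00361179
  P(Z=Cosmic)·f_Cosmic = 0.95 × 0.400074 = 0.380071
Denominator: 0.00361179 + 0.380071 = 0.383682
Responsibility of Source Cosmic: 0.380071 / 0.383682 ≈ 0.9906

0.9906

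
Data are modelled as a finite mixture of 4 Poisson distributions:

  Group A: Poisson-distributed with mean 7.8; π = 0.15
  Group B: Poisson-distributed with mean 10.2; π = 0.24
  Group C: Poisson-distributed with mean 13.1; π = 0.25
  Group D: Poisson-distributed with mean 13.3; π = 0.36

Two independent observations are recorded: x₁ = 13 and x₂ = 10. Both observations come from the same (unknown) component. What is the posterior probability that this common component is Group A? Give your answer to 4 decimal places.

Apply Bayes' rule: the posterior for each component is proportional to its prior times its likelihood at x.
Since both observations come from the same component, the likelihood for component k is f_k(x₁)·f_k(x₂).
  L_A = [0.0260287] × [0.0941209] = 0.00244984
  L_B = [0.0772179] × [0.124863] = 0.00964169
  L_C = [0.109898] × [0.0838865] = 0.00921894
  L_D = [0.109566] × [0.0799166] = 0.00875611
Multiply by the mixture weights:
  P(Z=A)·L_A = 0.15 × 0.00244984 = 0.000367477
  P(Z=B)·L_B = 0.24 × 0.00964169 = 0.00231401
  P(Z=C)·L_C = 0.25 × 0.00921894 = 0.00230474
  P(Z=D)·L_D = 0.36 × 0.00875611 = 0.0031522
Marginal: 0.000367477 + 0.00231401 + 0.00230474 + 0.0031522 = 0.00813842
P(Group A | x₁, x₂) = 0.000367477 / 0.00813842 ≈ 0.0452

0.0452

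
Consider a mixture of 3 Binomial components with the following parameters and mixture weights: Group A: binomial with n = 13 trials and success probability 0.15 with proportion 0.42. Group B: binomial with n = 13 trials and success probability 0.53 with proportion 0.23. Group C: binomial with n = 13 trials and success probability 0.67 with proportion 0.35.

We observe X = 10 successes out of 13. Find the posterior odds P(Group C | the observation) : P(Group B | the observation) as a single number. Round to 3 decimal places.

Posterior odds = (P(Z=i) f_i(x)) / (P(Z=j) f_j(x)); the normalising sum cancels.
Component likelihoods at x = 10 successes out of 13:
  p_A = 1.01283e-06
  p_B = 0.05193
  p_C = 0.187351
0.0655728 / 0.0119439 ≈ 5.490

5.490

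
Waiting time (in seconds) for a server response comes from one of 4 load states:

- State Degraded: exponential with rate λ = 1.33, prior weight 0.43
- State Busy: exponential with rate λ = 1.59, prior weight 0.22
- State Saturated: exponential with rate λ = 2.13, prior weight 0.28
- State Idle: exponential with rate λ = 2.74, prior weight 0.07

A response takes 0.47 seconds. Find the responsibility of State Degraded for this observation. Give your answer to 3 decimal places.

0.411

The responsibility of component k is w_k f_k(x) divided by Σ_j w_j f_j(x).
Evaluate each component's likelihood at the observed value:
  L_Degraded = 1.33·e^(−1.33·0.47) = 1.33·e^(−0.6251) = 0.711827
  L_Busy = 1.59·e^(−1.59·0.47) = 1.59·e^(−0.7473) = 0.753093
  L_Saturated = 2.13·e^(−2.13·0.47) = 2.13·e^(−1.0011) = 0.782722
  L_Idle = 2.74·e^(−2.74·0.47) = 2.74·e^(−1.2878) = 0.755903
Prior × likelihood for each component:
  w_Degraded·L_Degraded = 0.43 × 0.711827 = 0.306085
  w_Busy·L_Busy = 0.22 × 0.753093 = 0.165681
  w_Saturated·L_Saturated = 0.28 × 0.782722 = 0.219162
  w_Idle·L_Idle = 0.07 × 0.755903 = 0.0529132
Evidence: 0.306085 + 0.165681 + 0.219162 + 0.0529132 = 0.743841
P(State Degraded | the observation) ≈ 0.411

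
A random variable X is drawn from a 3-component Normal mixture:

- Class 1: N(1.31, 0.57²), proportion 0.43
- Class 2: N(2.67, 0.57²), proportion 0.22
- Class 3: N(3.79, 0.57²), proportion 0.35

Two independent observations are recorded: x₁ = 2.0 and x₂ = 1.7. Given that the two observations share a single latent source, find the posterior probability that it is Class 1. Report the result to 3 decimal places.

The responsibility of component k is π_k f_k(x) divided by Σ_j π_j f_j(x).
Since both observations come from the same component, the likelihood for component k is f_k(x₁)·f_k(x₂).
  L_1 = [(1/(0.57·√(2π)))·exp(−(2.0−1.31)²/(2·0.57²)) = 0.699899·exp(-0.73269) = 0.336382] × [0.553833] = 0.1863
  L_2 = [(1/(0.57·√(2π)))·exp(−(2.0−2.67)²/(2·0.57²)) = 0.699899·exp(-0.69083) = 0.350762] × [0.164507] = 0.0577027
  L_3 = [(1/(0.57·√(2π)))·exp(−(2.0−3.79)²/(2·0.57²)) = 0.699899·exp(-4.93090) = 0.00505326] × [0.00084258] = 4.25778e-06
Multiply by the mixture weights:
  π_1·L_1 = 0.43 × 0.1863 = 0.0801089
  π_2·L_2 = 0.22 × 0.0577027 = 0.0126946
  π_3·L_3 = 0.35 × 4.25778e-06 = 1.49022e-06
Evidence: 0.0801089 + 0.0126946 + 1.49022e-06 = 0.092805
So the posterior for Class 1 is 0.0801089 / 0.092805 ≈ 0.863.

0.863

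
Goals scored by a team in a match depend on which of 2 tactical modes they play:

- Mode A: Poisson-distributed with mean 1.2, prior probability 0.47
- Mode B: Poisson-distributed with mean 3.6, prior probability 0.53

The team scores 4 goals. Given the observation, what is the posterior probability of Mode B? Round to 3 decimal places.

Posterior ∝ prior × likelihood, so P(k | x) ∝ π_k f_k(x); normalise over all components.
Evaluate each component's likelihood at the observed value:
  p_A = e^(−1.2)·1.2^4/4! = 0.0260232
  p_B = e^(−3.6)·3.6^4/4! = 0.191222
Weight by the priors:
  π_A·p_A = 0.47 × 0.0260232 = 0.0122309
  π_B·p_B = 0.53 × 0.191222 = 0.101348
Marginal: 0.0122309 + 0.101348 = 0.113579
P(Mode B | 4 goals) = 0.101348 / 0.113579 ≈ 0.892

0.892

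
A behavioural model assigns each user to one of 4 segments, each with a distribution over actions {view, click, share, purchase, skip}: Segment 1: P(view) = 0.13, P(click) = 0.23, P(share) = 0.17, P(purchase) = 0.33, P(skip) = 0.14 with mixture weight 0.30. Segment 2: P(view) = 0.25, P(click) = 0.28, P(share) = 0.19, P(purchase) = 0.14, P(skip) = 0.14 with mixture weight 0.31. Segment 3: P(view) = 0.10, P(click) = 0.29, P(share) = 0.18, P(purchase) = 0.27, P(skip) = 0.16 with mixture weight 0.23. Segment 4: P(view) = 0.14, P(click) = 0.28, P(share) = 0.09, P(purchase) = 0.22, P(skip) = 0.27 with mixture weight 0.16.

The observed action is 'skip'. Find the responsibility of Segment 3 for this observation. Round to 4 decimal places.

P(component k | x) = π_k·f_k(x) / marginal(x), where marginal(x) = Σ_j π_j·f_j(x).
Evaluate each component's likelihood at the observed value:
  f_1 = 0.14
  f_2 = 0.14
  f_3 = 0.16
  f_4 = 0.27
Weight by the priors:
  π_1·f_1 = 0.30 × 0.14 = 0.042
  π_2·f_2 = 0.31 × 0.14 = 0.0434
  π_3·f_3 = 0.23 × 0.16 = 0.0368
  π_4·f_4 = 0.16 × 0.27 = 0.0432
Denominator: 0.042 + 0.0434 + 0.0368 + 0.0432 = 0.1654
P(Segment 3 | x) = 0.0368 / 0.1654 ≈ 0.2225

0.2225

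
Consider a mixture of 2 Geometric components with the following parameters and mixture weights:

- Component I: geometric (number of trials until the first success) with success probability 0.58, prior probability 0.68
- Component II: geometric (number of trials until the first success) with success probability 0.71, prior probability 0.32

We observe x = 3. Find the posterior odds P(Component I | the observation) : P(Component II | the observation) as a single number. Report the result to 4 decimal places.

3.6411

The posterior odds equal the prior odds times the likelihood ratio: (w_i/w_j)·(f_i(x)/f_j(x)).
Evaluate each component's likelihood at the observed value:
  f_I = 0.58·(1−0.58)^2 = 0.58·0.1764 = 0.102312
  f_II = 0.71·(1−0.71)^2 = 0.71·0.0841 = 0.059711
Odds = (0.68/0.32) × (0.102312/0.059711) = 2.125 × 1.71345 ≈ 3.6411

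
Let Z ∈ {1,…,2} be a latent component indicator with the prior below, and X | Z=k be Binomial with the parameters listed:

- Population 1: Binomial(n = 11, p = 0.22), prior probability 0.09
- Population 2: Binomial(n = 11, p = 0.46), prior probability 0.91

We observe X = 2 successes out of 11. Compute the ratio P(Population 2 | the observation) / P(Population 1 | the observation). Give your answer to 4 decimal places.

Only the two components matter; the odds are (π_i f_i(x)) / (π_j f_j(x)).
Binomial probabilities:
  L_1 = C(11,2)·0.22^2·0.78^9 = 55·0.0484·0.106869 = 0.284485
  L_2 = C(11,2)·0.46^2·0.54^9 = 55·0.2116·0.00390431 = 0.0454383
Odds = (0.91/0.09) × (0.0454383/0.284485) = 10.1111 × 0.159721 ≈ 1.6150

1.6150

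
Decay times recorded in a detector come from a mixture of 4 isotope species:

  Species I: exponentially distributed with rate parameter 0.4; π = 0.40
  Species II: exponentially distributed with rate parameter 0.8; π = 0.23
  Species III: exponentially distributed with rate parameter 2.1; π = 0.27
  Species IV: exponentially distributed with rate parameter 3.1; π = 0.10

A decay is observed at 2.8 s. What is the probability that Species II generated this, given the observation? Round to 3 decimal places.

P(component k | x) = π_k·f_k(x) / marginal(x), where marginal(x) = Σ_j π_j·f_j(x).
Exponential densities:
  L_I = 0.130512
  L_II = 0.0851668
  L_III = 0.00586905
  L_IV = 0.000526848
Multiply by the mixture weights:
  π_I·L_I = 0.40 × 0.130512 = 0.0522048
  π_II·L_II = 0.23 × 0.0851668 = 0.0195884
  π_III·L_III = 0.27 × 0.00586905 = 0.00158464
  π_IV·L_IV = 0.10 × 0.000526848 = 5.26848e-05
Normaliser: 0.0522048 + 0.0195884 + 0.00158464 + 5.26848e-05 = 0.0734305
P(Species II | the observation) = 0.0195884 / 0.0734305 ≈ 0.267

0.267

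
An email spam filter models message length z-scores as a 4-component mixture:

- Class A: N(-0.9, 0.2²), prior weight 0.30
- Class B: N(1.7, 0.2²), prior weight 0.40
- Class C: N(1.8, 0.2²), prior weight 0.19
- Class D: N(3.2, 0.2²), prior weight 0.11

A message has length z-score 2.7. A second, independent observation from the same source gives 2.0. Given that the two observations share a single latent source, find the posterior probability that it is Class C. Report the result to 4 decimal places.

0.9051

Apply Bayes' rule: the posterior for each component is proportional to its prior times its likelihood at x.
Since both observations come from the same component, the likelihood for component k is f_k(x₁)·f_k(x₂).
  L_A = [8.79375e-71] × [4.41238e-46] = 3.88013e-116
  L_B = [7.4336e-06] × [0.647588] = 4.81391e-06
  L_C = [7.99187e-05] × [1.20985] = 9.66899e-05
  L_D = [0.0876415] × [3.03794e-08] = 2.6625e-09
Weight by the priors:
  w_A·L_A = 0.30 × 3.88013e-116 = 1.16404e-116
  w_B·L_B = 0.40 × 4.81391e-06 = 1.92556e-06
  w_C·L_C = 0.19 × 9.66899e-05 = 1.83711e-05
  w_D·L_D = 0.11 × 2.6625e-09 = 2.92875e-10
Normaliser: 1.16404e-116 + 1.92556e-06 + 1.83711e-05 + 2.92875e-10 = 2.02969e-05
So the posterior for Class C is 1.83711e-05 / 2.02969e-05 ≈ 0.9051.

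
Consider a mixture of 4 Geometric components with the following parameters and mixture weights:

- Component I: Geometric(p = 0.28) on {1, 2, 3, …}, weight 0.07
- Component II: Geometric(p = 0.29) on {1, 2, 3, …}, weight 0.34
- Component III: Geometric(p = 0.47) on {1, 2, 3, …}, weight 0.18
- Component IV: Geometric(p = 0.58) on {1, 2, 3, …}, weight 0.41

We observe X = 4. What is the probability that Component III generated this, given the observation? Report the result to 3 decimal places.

0.173

The responsibility of component k is π_k f_k(x) divided by Σ_j π_j f_j(x).
Component likelihoods at x = 4:
  p_I = 0.28·(1−0.28)^3 = 0.28·0.373248 = 0.104509
  p_II = 0.29·(1−0.29)^3 = 0.29·0.357911 = 0.103794
  p_III = 0.47·(1−0.47)^3 = 0.47·0.148877 = 0.0699722
  p_IV = 0.58·(1−0.58)^3 = 0.58·0.074088 = 0.042971
Unnormalised posteriors:
  π_I·p_I = 0.07 × 0.104509 = 0.00731566
  π_II·p_II = 0.34 × 0.103794 = 0.03529
  π_III·p_III = 0.18 × 0.0699722 = 0.012595
  π_IV·p_IV = 0.41 × 0.042971 = 0.0176181
Denominator: 0.00731566 + 0.03529 + 0.012595 + 0.0176181 = 0.0728188
So the posterior for Component III is 0.012595 / 0.0728188 ≈ 0.173.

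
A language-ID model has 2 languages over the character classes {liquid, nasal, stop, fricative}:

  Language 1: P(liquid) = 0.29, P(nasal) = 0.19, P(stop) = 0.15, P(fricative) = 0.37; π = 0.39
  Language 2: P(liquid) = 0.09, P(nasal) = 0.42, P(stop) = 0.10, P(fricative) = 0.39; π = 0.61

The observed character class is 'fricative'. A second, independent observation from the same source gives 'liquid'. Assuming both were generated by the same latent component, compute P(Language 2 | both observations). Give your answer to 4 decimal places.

0.3385

Posterior ∝ prior × likelihood, so P(k | x) ∝ P(Z=k) f_k(x); normalise over all components.
Since both observations come from the same component, the likelihood for component k is f_k(x₁)·f_k(x₂).
  f_1 = [P(fricative | comp) = 0.37] × [0.29] = 0.1073
  f_2 = [P(fricative | comp) = 0.39] × [0.09] = 0.0351
Multiply by the mixture weights:
  P(Z=1)·f_1 = 0.39 × 0.1073 = 0.041847
  P(Z=2)·f_2 = 0.61 × 0.0351 = 0.021411
Denominator: 0.041847 + 0.021411 = 0.063258
Responsibility of Language 2: 0.021411 / 0.063258 ≈ 0.3385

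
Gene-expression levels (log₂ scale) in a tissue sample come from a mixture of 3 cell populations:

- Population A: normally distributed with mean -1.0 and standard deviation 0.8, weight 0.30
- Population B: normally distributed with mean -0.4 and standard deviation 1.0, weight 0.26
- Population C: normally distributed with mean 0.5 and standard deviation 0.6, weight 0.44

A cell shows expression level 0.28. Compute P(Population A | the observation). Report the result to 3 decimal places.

By Bayes' theorem, P(k | x) = π_k f_k(x) / Σ_j π_j f_j(x).
Component likelihoods at x = 0.28:
  f_A = (1/(0.8·√(2π)))·exp(−(0.28−-1.0)²/(2·0.8²)) = 0.498678·exp(-1.28000) = 0.138651
  f_B = (1/(1.0·√(2π)))·exp(−(0.28−-0.4)²/(2·1.0²)) = 0.398942·exp(-0.23120) = 0.316593
  f_C = (1/(0.6·√(2π)))·exp(−(0.28−0.5)²/(2·0.6²)) = 0.664904·exp(-0.06722) = 0.621677
Weight by the priors:
  π_A·f_A = 0.30 × 0.138651 = 0.0415953
  π_B·f_B = 0.26 × 0.316593 = 0.0823142
  π_C·f_C = 0.44 × 0.621677 = 0.273538
Normaliser: 0.0415953 + 0.0823142 + 0.273538 = 0.397447
P(Population A | data) ≈ 0.105

0.105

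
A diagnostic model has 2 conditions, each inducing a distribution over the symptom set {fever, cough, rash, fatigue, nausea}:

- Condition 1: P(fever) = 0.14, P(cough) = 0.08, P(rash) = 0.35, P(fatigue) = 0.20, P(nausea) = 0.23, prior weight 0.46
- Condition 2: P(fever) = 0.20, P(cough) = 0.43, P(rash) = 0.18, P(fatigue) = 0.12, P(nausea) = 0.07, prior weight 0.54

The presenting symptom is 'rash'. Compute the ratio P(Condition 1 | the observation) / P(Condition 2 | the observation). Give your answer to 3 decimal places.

Posterior odds = (π_i f_i(x)) / (π_j f_j(x)); the normalising sum cancels.
Evaluate each component's likelihood at the observed value:
  p_1 = 0.35
  p_2 = 0.18
0.161 / 0.0972 ≈ 1.656

1.656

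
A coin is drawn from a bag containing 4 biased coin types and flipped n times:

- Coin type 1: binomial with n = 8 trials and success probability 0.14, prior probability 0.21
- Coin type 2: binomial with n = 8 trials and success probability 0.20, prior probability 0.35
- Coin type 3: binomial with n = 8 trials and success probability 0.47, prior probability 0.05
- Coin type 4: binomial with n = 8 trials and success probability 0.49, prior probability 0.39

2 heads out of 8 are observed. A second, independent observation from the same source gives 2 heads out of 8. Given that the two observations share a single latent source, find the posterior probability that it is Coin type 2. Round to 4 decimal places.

0.6430

P(component k | x) = P(Z=k)·f_k(x) / marginal(x), where marginal(x) = Σ_j P(Z=j)·f_j(x).
Since both observations come from the same component, the likelihood for component k is f_k(x₁)·f_k(x₂).
  f_1 = [C(8,2)·0.14^2·0.86^6 = 28·0.0196·0.404567 = 0.222026] × [0.222026] = 0.0492958
  f_2 = [C(8,2)·0.20^2·0.80^6 = 28·0.04·0.262144 = 0.293601] × [0.293601] = 0.0862017
  f_3 = [C(8,2)·0.47^2·0.53^6 = 28·0.2209·0.0221644 = 0.137091] × [0.137091] = 0.0187939
  f_4 = [C(8,2)·0.49^2·0.51^6 = 28·0.2401·0.0175963 = 0.118296] × [0.118296] = 0.013994
Multiply by the mixture weights:
  P(Z=1)·f_1 = 0.21 × 0.0492958 = 0.0103521
  P(Z=2)·f_2 = 0.35 × 0.0862017 = 0.0301706
  P(Z=3)·f_3 = 0.05 × 0.0187939 = 0.000939697
  P(Z=4)·f_4 = 0.39 × 0.013994 = 0.00545767
Marginal: 0.0103521 + 0.0301706 + 0.000939697 + 0.00545767 = 0.0469201
Responsibility of Coin type 2: 0.0301706 / 0.0469201 ≈ 0.6430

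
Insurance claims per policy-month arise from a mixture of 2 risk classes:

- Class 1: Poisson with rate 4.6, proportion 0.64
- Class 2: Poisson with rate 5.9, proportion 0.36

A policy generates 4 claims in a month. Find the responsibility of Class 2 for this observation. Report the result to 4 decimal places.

Apply Bayes' rule: the posterior for each component is proportional to its prior times its likelihood at x.
Component likelihoods at x = 4 claims:
  p_1 = e^(−4.6)·4.6^4/4! = 0.187528
  p_2 = e^(−5.9)·5.9^4/4! = 0.138312
Prior × likelihood for each component:
  w_1·p_1 = 0.64 × 0.187528 = 0.120018
  w_2·p_2 = 0.36 × 0.138312 = 0.0497923
Denominator: 0.120018 + 0.0497923 = 0.16981
P(Class 2 | the observation) = 0.0497923 / 0.16981 ≈ 0.2932

0.2932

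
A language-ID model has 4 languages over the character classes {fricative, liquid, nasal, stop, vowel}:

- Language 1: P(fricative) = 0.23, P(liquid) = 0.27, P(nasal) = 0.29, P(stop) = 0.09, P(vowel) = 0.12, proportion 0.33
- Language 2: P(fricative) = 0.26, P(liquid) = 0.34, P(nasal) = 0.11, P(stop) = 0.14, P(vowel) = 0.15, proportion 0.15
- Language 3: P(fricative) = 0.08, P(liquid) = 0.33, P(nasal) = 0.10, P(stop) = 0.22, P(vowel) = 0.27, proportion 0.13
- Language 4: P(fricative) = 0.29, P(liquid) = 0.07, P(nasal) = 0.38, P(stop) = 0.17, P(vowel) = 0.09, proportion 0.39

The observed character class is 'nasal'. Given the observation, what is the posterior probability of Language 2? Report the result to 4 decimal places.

P(component k | x) = π_k·f_k(x) / marginal(x), where marginal(x) = Σ_j π_j·f_j(x).
Categorical probabilities:
  p_1 = P(nasal | comp) = 0.29
  p_2 = P(nasal | comp) = 0.11
  p_3 = P(nasal | comp) = 0.10
  p_4 = P(nasal | comp) = 0.38
Prior × likelihood for each component:
  π_1·p_1 = 0.33 × 0.29 = 0.0957
  π_2·p_2 = 0.15 × 0.11 = 0.0165
  π_3·p_3 = 0.13 × 0.1 = 0.013
  π_4·p_4 = 0.39 × 0.38 = 0.1482
Normaliser: 0.0957 + 0.0165 + 0.013 + 0.1482 = 0.2734
So the posterior for Language 2 is 0.0165 / 0.2734 ≈ 0.0604.

0.0604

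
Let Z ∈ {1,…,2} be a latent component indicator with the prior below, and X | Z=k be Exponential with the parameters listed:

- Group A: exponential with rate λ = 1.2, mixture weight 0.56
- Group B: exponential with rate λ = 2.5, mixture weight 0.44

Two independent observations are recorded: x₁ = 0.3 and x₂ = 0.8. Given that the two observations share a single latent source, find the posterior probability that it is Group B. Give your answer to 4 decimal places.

Posterior ∝ prior × likelihood, so P(k | x) ∝ P(Z=k) f_k(x); normalise over all components.
Since both observations come from the same component, the likelihood for component k is f_k(x₁)·f_k(x₂).
  L_A = [0.837212] × [0.459471] = 0.384675
  L_B = [1.18092] × [0.338338] = 0.399549
Multiply by the mixture weights:
  P(Z=A)·L_A = 0.56 × 0.384675 = 0.215418
  P(Z=B)·L_B = 0.44 × 0.399549 = 0.175802
Marginal: 0.215418 + 0.175802 = 0.39122
So the posterior for Group B is 0.175802 / 0.39122 ≈ 0.4494.

0.4494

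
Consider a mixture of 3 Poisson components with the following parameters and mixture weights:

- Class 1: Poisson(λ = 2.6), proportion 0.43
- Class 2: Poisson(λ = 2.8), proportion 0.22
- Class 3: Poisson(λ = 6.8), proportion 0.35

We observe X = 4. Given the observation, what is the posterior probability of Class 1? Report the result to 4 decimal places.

0.4685

The responsibility of component k is π_k f_k(x) divided by Σ_j π_j f_j(x).
Poisson probabilities:
  f_1 = 0.141422
  f_2 = 0.155739
  f_3 = 0.0992252
Weight by the priors:
  π_1·f_1 = 0.43 × 0.141422 = 0.0608114
  π_2·f_2 = 0.22 × 0.155739 = 0.0342625
  π_3·f_3 = 0.35 × 0.0992252 = 0.0347288
Marginal: 0.0608114 + 0.0342625 + 0.0347288 = 0.129803
P(Class 1 | data) ≈ 0.4685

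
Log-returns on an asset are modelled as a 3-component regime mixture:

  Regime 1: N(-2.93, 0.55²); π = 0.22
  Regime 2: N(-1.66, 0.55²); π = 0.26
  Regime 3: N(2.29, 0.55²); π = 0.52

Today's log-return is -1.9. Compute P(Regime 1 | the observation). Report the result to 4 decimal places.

The responsibility of component k is P(Z=k) f_k(x) divided by Σ_j P(Z=j) f_j(x).
Normal densities:
  L_1 = (1/(0.55·√(2π)))·exp(−(-1.9−-2.93)²/(2·0.55²)) = 0.725350·exp(-1.75355) = 0.1256
  L_2 = (1/(0.55·√(2π)))·exp(−(-1.9−-1.66)²/(2·0.55²)) = 0.725350·exp(-0.09521) = 0.659477
  L_3 = (1/(0.55·√(2π)))·exp(−(-1.9−2.29)²/(2·0.55²)) = 0.725350·exp(-29.01835) = 1.8115e-13
Weight by the priors:
  P(Z=1)·L_1 = 0.22 × 0.1256 = 0.0276319
  P(Z=2)·L_2 = 0.26 × 0.659477 = 0.171464
  P(Z=3)·L_3 = 0.52 × 1.8115e-13 = 9.41982e-14
Marginal: 0.0276319 + 0.171464 + 9.41982e-14 = 0.199096
P(Regime 1 | data) = 0.0276319 / 0.199096 ≈ 0.1388

0.1388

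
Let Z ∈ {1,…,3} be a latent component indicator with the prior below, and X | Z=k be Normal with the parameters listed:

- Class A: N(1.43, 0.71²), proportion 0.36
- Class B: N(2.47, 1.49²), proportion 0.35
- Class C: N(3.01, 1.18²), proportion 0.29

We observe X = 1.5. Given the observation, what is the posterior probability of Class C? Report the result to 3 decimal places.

0.135

Posterior ∝ prior × likelihood, so P(k | x) ∝ π_k f_k(x); normalise over all components.
Component likelihoods at x = 1.5:
  L_A = (1/(0.71·√(2π)))·exp(−(1.5−1.43)²/(2·0.71²)) = 0.561891·exp(-0.00486) = 0.559166
  L_B = (1/(1.49·√(2π)))·exp(−(1.5−2.47)²/(2·1.49²)) = 0.267746·exp(-0.21190) = 0.216618
  L_C = (1/(1.18·√(2π)))·exp(−(1.5−3.01)²/(2·1.18²)) = 0.338087·exp(-0.81877) = 0.149088
Unnormalised posteriors:
  π_A·L_A = 0.36 × 0.559166 = 0.2013
  π_B·L_B = 0.35 × 0.216618 = 0.0758163
  π_C·L_C = 0.29 × 0.149088 = 0.0432355
Evidence: 0.2013 + 0.0758163 + 0.0432355 = 0.320352
P(Class C | the observation) = 0.0432355 / 0.320352 ≈ 0.135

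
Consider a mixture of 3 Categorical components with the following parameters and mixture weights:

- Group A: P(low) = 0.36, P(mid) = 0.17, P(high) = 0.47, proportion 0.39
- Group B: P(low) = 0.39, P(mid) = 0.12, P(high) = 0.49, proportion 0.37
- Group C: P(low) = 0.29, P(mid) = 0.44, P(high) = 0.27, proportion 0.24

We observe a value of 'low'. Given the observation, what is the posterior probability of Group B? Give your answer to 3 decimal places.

0.407

The responsibility of component k is P(Z=k) f_k(x) divided by Σ_j P(Z=j) f_j(x).
Component likelihoods at x = 'low':
  p_A = 0.36
  p_B = 0.39
  p_C = 0.29
Weight by the priors:
  P(Z=A)·p_A = 0.39 × 0.36 = 0.1404
  P(Z=B)·p_B = 0.37 × 0.39 = 0.1443
  P(Z=C)·p_C = 0.24 × 0.29 = 0.0696
Sum: 0.1404 + 0.1443 + 0.0696 = 0.3543
So the posterior for Group B is 0.1443 / 0.3543 ≈ 0.407.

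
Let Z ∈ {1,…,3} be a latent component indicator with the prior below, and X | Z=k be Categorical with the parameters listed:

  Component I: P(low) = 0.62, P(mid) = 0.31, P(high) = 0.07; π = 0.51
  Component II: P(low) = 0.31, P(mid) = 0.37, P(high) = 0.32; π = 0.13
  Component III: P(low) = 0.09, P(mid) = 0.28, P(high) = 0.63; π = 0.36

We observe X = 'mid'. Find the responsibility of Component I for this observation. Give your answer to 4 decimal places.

0.5150

Posterior ∝ prior × likelihood, so P(k | x) ∝ π_k f_k(x); normalise over all components.
Component likelihoods at x = 'mid':
  f_I = P(mid | comp) = 0.31
  f_II = P(mid | comp) = 0.37
  f_III = P(mid | comp) = 0.28
Unnormalised posteriors:
  π_I·f_I = 0.51 × 0.31 = 0.1581
  π_II·f_II = 0.13 × 0.37 = 0.0481
  π_III·f_III = 0.36 × 0.28 = 0.1008
Evidence: 0.1581 + 0.0481 + 0.1008 = 0.307
P(Component I | the observation) ≈ 0.5150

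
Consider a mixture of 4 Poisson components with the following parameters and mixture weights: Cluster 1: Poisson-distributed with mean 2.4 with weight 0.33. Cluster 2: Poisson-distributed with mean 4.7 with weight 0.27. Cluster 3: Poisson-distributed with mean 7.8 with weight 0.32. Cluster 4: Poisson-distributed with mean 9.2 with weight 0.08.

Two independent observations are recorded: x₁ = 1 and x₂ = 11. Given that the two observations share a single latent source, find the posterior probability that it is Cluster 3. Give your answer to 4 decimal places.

0.4764

By Bayes' theorem, P(k | x) = w_k f_k(x) / Σ_j w_j f_j(x).
Since both observations come from the same component, the likelihood for component k is f_k(x₁)·f_k(x₂).
  L_1 = [0.217723] × [3.45829e-05] = 7.52949e-06
  L_2 = [0.0427478] × [0.00563296] = 0.000240797
  L_3 = [0.00319593] × [0.0667403] = 0.000213297
  L_4 = [0.000929562] × [0.101158] = 9.40329e-05
Multiply by the mixture weights:
  w_1·L_1 = 0.33 × 7.52949e-06 = 2.48473e-06
  w_2·L_2 = 0.27 × 0.000240797 = 6.50151e-05
  w_3·L_3 = 0.32 × 0.000213297 = 6.82552e-05
  w_4·L_4 = 0.08 × 9.40329e-05 = 7.52263e-06
Denominator: 2.48473e-06 + 6.50151e-05 + 6.82552e-05 + 7.52263e-06 = 0.000143278
P(Cluster 3 | x₁, x₂) ≈ 0.4764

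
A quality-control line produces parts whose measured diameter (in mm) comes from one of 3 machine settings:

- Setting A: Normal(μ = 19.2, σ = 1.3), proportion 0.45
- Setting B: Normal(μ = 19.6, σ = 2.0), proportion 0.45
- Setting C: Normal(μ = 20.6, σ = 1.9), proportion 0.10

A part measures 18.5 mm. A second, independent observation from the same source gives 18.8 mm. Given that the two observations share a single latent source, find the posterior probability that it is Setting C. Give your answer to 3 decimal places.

P(component k | x) = π_k·f_k(x) / marginal(x), where marginal(x) = Σ_j π_j·f_j(x).
Since both observations come from the same component, the likelihood for component k is f_k(x₁)·f_k(x₂).
  f_A = [0.265465] × [0.29269] = 0.077699
  f_B = [0.171472] × [0.184135] = 0.031574
  f_C = [0.113996] × [0.13405] = 0.0152811
Prior × likelihood for each component:
  π_A·f_A = 0.45 × 0.077699 = 0.0349645
  π_B·f_B = 0.45 × 0.031574 = 0.0142083
  π_C·f_C = 0.10 × 0.0152811 = 0.00152811
Evidence: 0.0349645 + 0.0142083 + 0.00152811 = 0.0507009
So the posterior for Setting C is 0.00152811 / 0.0507009 ≈ 0.030.

0.030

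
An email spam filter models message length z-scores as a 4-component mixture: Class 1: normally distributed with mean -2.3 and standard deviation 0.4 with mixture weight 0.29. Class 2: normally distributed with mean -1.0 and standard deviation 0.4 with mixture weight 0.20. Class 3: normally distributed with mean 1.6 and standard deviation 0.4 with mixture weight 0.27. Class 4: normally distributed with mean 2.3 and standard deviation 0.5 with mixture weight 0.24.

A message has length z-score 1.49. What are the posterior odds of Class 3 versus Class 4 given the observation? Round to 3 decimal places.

The posterior odds equal the prior odds times the likelihood ratio: (P(Z=i)/P(Z=j))·(f_i(x)/f_j(x)).
Evaluate each component's likelihood at the observed value:
  L_1 = 3.1939e-20
  L_2 = 3.83936e-09
  L_3 = 0.960347
  L_4 = 0.214812
0.259294 / 0.0515549 ≈ 5.029

5.029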